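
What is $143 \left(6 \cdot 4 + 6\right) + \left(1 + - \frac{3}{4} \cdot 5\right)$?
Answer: $\frac{17149}{4} \approx 4287.3$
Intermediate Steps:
$143 \left(6 \cdot 4 + 6\right) + \left(1 + - \frac{3}{4} \cdot 5\right) = 143 \left(24 + 6\right) + \left(1 + \left(-3\right) \frac{1}{4} \cdot 5\right) = 143 \cdot 30 + \left(1 - \frac{15}{4}\right) = 4290 + \left(1 - \frac{15}{4}\right) = 4290 - \frac{11}{4} = \frac{17149}{4}$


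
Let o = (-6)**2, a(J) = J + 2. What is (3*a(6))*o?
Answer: 864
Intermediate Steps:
a(J) = 2 + J
o = 36
(3*a(6))*o = (3*(2 + 6))*36 = (3*8)*36 = 24*36 = 864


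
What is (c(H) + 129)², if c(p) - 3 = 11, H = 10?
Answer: 20449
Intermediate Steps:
c(p) = 14 (c(p) = 3 + 11 = 14)
(c(H) + 129)² = (14 + 129)² = 143² = 20449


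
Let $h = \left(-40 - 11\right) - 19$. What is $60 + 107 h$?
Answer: $-7430$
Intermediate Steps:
$h = -70$ ($h = -51 - 19 = -70$)
$60 + 107 h = 60 + 107 \left(-70\right) = 60 - 7490 = -7430$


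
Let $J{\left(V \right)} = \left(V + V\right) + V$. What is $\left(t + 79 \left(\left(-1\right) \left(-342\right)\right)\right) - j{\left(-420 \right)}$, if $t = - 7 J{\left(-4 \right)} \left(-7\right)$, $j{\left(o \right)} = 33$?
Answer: $26397$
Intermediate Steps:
$J{\left(V \right)} = 3 V$ ($J{\left(V \right)} = 2 V + V = 3 V$)
$t = -588$ ($t = - 7 \cdot 3 \left(-4\right) \left(-7\right) = \left(-7\right) \left(-12\right) \left(-7\right) = 84 \left(-7\right) = -588$)
$\left(t + 79 \left(\left(-1\right) \left(-342\right)\right)\right) - j{\left(-420 \right)} = \left(-588 + 79 \left(\left(-1\right) \left(-342\right)\right)\right) - 33 = \left(-588 + 79 \cdot 342\right) - 33 = \left(-588 + 27018\right) - 33 = 26430 - 33 = 26397$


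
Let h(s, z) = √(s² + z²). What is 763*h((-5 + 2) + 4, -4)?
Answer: 763*√17 ≈ 3145.9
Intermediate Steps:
763*h((-5 + 2) + 4, -4) = 763*√(((-5 + 2) + 4)² + (-4)²) = 763*√((-3 + 4)² + 16) = 763*√(1² + 16) = 763*√(1 + 16) = 763*√17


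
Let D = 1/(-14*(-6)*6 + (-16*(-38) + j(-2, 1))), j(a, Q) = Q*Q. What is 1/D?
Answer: 1113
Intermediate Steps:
j(a, Q) = Q²
D = 1/1113 (D = 1/(-14*(-6)*6 + (-16*(-38) + 1²)) = 1/(84*6 + (608 + 1)) = 1/(504 + 609) = 1/1113 ≈ 0.00089847)
1/D = 1/(1/1113) = 1113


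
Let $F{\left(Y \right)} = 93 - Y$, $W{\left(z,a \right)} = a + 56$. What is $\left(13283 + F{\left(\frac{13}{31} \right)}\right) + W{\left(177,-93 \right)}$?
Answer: $\frac{413496}{31} \approx 13339.0$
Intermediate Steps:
$W{\left(z,a \right)} = 56 + a$
$\left(13283 + F{\left(\frac{13}{31} \right)}\right) + W{\left(177,-93 \right)} = \left(13283 + \left(93 - \frac{13}{31}\right)\right) + \left(56 - 93\right) = \left(13283 + \left(93 - 13 \cdot \frac{1}{31}\right)\right) - 37 = \left(13283 + \left(93 - \frac{13}{31}\right)\right) - 37 = \left(13283 + \frac{2870}{31}\right) - 37 = \frac{414643}{31} - 37 = \frac{413496}{31}$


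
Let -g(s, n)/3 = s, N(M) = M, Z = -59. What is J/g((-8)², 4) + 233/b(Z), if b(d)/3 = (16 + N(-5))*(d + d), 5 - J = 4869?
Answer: 32805/1298 ≈ 25.273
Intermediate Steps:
J = -4864 (J = 5 - 1*4869 = 5 - 4869 = -4864)
g(s, n) = -3*s
b(d) = 66*d (b(d) = 3*((16 - 5)*(d + d)) = 3*(11*(2*d)) = 3*(22*d) = 66*d)
J/g((-8)², 4) + 233/b(Z) = -4864/((-3*(-8)²)) + 233/((66*(-59))) = -4864/((-3*64)) + 233/(-3894) = -4864/(-192) + 233*(-1/3894) = -4864*(-1/192) - 233/3894 = 76/3 - 233/3894 = 32805/1298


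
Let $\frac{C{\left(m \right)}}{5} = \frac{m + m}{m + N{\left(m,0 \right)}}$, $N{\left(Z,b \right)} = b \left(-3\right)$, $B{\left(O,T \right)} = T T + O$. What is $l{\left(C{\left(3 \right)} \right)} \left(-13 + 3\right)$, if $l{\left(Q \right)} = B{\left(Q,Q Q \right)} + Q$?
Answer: $-100200$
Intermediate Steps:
$B{\left(O,T \right)} = O + T^{2}$ ($B{\left(O,T \right)} = T^{2} + O = O + T^{2}$)
$N{\left(Z,b \right)} = - 3 b$
$C{\left(m \right)} = 10$ ($C{\left(m \right)} = 5 \frac{m + m}{m - 0} = 5 \frac{2 m}{m + 0} = 5 \frac{2 m}{m} = 5 \cdot 2 = 10$)
$l{\left(Q \right)} = Q^{4} + 2 Q$ ($l{\left(Q \right)} = \left(Q + \left(Q Q\right)^{2}\right) + Q = \left(Q + \left(Q^{2}\right)^{2}\right) + Q = \left(Q + Q^{4}\right) + Q = Q^{4} + 2 Q$)
$l{\left(C{\left(3 \right)} \right)} \left(-13 + 3\right) = 10 \left(2 + 10^{3}\right) \left(-13 + 3\right) = 10 \left(2 + 1000\right) \left(-10\right) = 10 \cdot 1002 \left(-10\right) = 10020 \left(-10\right) = -100200$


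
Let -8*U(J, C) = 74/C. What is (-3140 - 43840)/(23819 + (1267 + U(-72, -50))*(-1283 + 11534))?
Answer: -9396000/2602746487 ≈ -0.0036100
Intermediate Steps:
U(J, C) = -37/(4*C)
(-3140 - 43840)/(23819 + (1267 + U(-72, -50))*(-1283 + 11534)) = (-3140 - 43840)/(23819 + (1267 - 37/4/(-50))*(-1283 + 11534)) = -46980/(23819 + (1267 - 37/4*(-1/50))*10251) = -46980/(23819 + (1267 + 37/200)*10251) = -46980/(23819 + (253437/200)*10251) = -46980/(23819 + 2597982687/200) = -46980/2602746487/200 = -46980*200/2602746487 = -9396000/2602746487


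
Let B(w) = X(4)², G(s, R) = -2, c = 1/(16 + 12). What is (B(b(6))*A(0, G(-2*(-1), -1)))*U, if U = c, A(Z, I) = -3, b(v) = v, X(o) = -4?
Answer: -12/7 ≈ -1.7143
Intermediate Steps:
c = 1/28 ≈ 0.035714
B(w) = 16 (B(w) = (-4)² = 16)
U = 1/28 ≈ 0.035714
(B(b(6))*A(0, G(-2*(-1), -1)))*U = (16*(-3))*(1/28) = -48*1/28 = -12/7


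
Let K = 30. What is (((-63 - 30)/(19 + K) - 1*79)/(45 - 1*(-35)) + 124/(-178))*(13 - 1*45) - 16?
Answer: 842792/21805 ≈ 38.651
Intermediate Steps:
(((-63 - 30)/(19 + K) - 1*79)/(45 - 1*(-35)) + 124/(-178))*(13 - 1*45) - 16 = (((-63 - 30)/(19 + 30) - 1*79)/(45 - 1*(-35)) + 124/(-178))*(13 - 1*45) - 16 = ((-93/49 - 79)/(45 + 35) + 124*(-1/178))*(13 - 45) - 16 = ((-93*1/49 - 79)/80 - 62/89)*(-32) - 16 = ((-93/49 - 79)*(1/80) - 62/89)*(-32) - 16 = (-3964/49*1/80 - 62/89)*(-32) - 16 = (-991/980 - 62/89)*(-32) - 16 = -148959/87220*(-32) - 16 = 1191672/21805 - 16 = 842792/21805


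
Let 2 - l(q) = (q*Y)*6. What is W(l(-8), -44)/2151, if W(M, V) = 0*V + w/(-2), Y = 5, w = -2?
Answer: 1/2151 ≈ 0.00046490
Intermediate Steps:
l(q) = 2 - 30*q (l(q) = 2 - q*5*6 = 2 - 5*q*6 = 2 - 30*q)
W(M, V) = 1 (W(M, V) = 0*V - 2/(-2) = 0 - 2*(-1/2) = 0 + 1 = 1)
W(l(-8), -44)/2151 = 1/2151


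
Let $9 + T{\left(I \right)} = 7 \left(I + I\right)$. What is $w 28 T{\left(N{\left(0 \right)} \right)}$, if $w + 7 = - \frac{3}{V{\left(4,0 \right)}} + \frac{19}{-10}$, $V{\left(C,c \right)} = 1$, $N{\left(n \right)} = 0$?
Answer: $\frac{14994}{5} \approx 2998.8$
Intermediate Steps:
$T{\left(I \right)} = -9 + 14 I$ ($T{\left(I \right)} = -9 + 7 \left(I + I\right) = -9 + 7 \cdot 2 I = -9 + 14 I$)
$w = - \frac{119}{10}$ ($w = -7 + \left(- \frac{3}{1} + \frac{19}{-10}\right) = -7 + \left(\left(-3\right) 1 + 19 \left(- \frac{1}{10}\right)\right) = -7 - \frac{49}{10} = - \frac{119}{10} \approx -11.9$)
$w 28 T{\left(N{\left(0 \right)} \right)} = \left(- \frac{119}{10}\right) 28 \left(-9 + 14 \cdot 0\right) = - \frac{1666 \left(-9 + 0\right)}{5} = \left(- \frac{1666}{5}\right) \left(-9\right) = \frac{14994}{5}$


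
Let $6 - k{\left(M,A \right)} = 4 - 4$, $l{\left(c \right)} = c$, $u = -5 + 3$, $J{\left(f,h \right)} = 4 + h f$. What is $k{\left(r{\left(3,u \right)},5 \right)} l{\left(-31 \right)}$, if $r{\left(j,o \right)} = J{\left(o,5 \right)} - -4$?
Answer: $-186$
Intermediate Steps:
$J{\left(f,h \right)} = 4 + f h$
$u = -2$
$r{\left(j,o \right)} = 8 + 5 o$ ($r{\left(j,o \right)} = \left(4 + o 5\right) - -4 = \left(4 + 5 o\right) + 4 = 8 + 5 o$)
$k{\left(M,A \right)} = 6$ ($k{\left(M,A \right)} = 6 - \left(4 - 4\right) = 6 - 0 = 6 + 0 = 6$)
$k{\left(r{\left(3,u \right)},5 \right)} l{\left(-31 \right)} = 6 \left(-31\right) = -186$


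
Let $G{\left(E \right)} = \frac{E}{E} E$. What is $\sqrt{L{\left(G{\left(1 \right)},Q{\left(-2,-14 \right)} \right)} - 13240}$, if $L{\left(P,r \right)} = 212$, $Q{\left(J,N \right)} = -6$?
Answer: $2 i \sqrt{3257} \approx 114.14 i$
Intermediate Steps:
$G{\left(E \right)} = E$ ($G{\left(E \right)} = 1 E = E$)
$\sqrt{L{\left(G{\left(1 \right)},Q{\left(-2,-14 \right)} \right)} - 13240} = \sqrt{212 - 13240} = \sqrt{-13028} = 2 i \sqrt{3257}$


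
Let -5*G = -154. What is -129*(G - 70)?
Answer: 25284/5 ≈ 5056.8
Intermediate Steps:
G = 154/5 (G = -1/5*(-154) = 154/5 ≈ 30.800)
-129*(G - 70) = -129*(154/5 - 70) = -129*(-196/5) = 25284/5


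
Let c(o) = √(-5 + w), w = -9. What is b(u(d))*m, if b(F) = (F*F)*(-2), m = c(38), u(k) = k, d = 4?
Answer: -32*I*√14 ≈ -119.73*I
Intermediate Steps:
c(o) = I*√14 (c(o) = √(-5 - 9) = √(-14) = I*√14)
m = I*√14 ≈ 3.7417*I
b(F) = -2*F² (b(F) = F²*(-2) = -2*F²)
b(u(d))*m = (-2*4²)*(I*√14) = (-2*16)*(I*√14) = -32*I*√14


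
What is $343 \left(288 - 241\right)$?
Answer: $16121$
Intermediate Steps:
$343 \left(288 - 241\right) = 343 \cdot 47 = 16121$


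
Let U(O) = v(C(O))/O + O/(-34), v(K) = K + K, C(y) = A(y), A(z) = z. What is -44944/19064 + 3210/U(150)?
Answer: -130270648/97703 ≈ -1333.3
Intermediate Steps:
C(y) = y
v(K) = 2*K
U(O) = 2 - O/34 (U(O) = (2*O)/O + O/(-34) = 2 + O*(-1/34) = 2 - O/34)
-44944/19064 + 3210/U(150) = -44944/19064 + 3210/(2 - 1/34*150) = -44944*1/19064 + 3210/(2 - 75/17) = -5618/2383 + 3210/(-41/17) = -5618/2383 + 3210*(-17/41) = -5618/2383 - 54570/41 = -130270648/97703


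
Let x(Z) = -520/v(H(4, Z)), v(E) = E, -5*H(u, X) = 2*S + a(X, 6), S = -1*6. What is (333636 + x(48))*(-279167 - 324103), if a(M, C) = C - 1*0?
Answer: -201011172720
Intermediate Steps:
a(M, C) = C (a(M, C) = C + 0 = C)
S = -6
H(u, X) = 6/5 (H(u, X) = -(2*(-6) + 6)/5 = -(-12 + 6)/5 = -1/5*(-6) = 6/5)
x(Z) = -1300/3 (x(Z) = -520/6/5 = -520*5/6 = -1300/3)
(333636 + x(48))*(-279167 - 324103) = (333636 - 1300/3)*(-279167 - 324103) = (999608/3)*(-603270) = -201011172720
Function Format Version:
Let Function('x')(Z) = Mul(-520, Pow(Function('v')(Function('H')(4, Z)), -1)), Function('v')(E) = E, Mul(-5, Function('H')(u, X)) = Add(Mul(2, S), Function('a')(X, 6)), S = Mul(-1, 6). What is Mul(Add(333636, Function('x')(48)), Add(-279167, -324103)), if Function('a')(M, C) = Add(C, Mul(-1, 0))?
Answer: -201011172720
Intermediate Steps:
Function('a')(M, C) = C (Function('a')(M, C) = Add(C, 0) = C)
S = -6
Function('H')(u, X) = Rational(6, 5) (Function('H')(u, X) = Mul(Rational(-1, 5), Add(Mul(2, -6), 6)) = Mul(Rational(-1, 5), Add(-12, 6)) = Mul(Rational(-1, 5), -6) = Rational(6, 5))
Function('x')(Z) = Rational(-1300, 3) (Function('x')(Z) = Mul(-520, Pow(Rational(6, 5), -1)) = Mul(-520, Rational(5, 6)) = Rational(-1300, 3))
Mul(Add(333636, Function('x')(48)), Add(-279167, -324103)) = Mul(Add(333636, Rational(-1300, 3)), Add(-279167, -324103)) = Mul(Rational(999608, 3), -603270) = -201011172720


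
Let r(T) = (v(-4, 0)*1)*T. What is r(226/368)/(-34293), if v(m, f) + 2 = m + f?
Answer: 113/1051652 ≈ 0.00010745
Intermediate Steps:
v(m, f) = -2 + f + m (v(m, f) = -2 + (m + f) = -2 + (f + m) = -2 + f + m)
r(T) = -6*T (r(T) = ((-2 + 0 - 4)*1)*T = (-6*1)*T = -6*T)
r(226/368)/(-34293) = -1356/368/(-34293) = -1356/368*(-1/34293) = -6*113/184*(-1/34293) = -339/92*(-1/34293) = 113/1051652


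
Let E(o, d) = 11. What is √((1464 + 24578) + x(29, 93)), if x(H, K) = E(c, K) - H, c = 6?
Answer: 2*√6506 ≈ 161.32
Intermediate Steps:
x(H, K) = 11 - H
√((1464 + 24578) + x(29, 93)) = √((1464 + 24578) + (11 - 1*29)) = √(26042 + (11 - 29)) = √(26042 - 18) = √26024 = 2*√6506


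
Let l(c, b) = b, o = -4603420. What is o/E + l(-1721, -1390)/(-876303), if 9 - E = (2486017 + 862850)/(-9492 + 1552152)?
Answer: -2074358721802766710/3077305358373 ≈ -6.7408e+5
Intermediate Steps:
E = 3511691/514220 (E = 9 - (2486017 + 862850)/(-9492 + 1552152) = 9 - 3348867/1542660 = 9 - 1*1116289/514220 = 9 - 1116289/514220 = 3511691/514220 ≈ 6.8292)
o/E + l(-1721, -1390)/(-876303) = -4603420/3511691/514220 - 1390/(-876303) = -4603420*514220/3511691 - 1390*(-1/876303) = -2367170632400/3511691 + 1390/876303 = -2074358721802766710/3077305358373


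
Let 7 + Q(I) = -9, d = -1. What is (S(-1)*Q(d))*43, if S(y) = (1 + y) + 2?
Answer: -1376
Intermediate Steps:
S(y) = 3 + y
Q(I) = -16 (Q(I) = -7 - 9 = -16)
(S(-1)*Q(d))*43 = ((3 - 1)*(-16))*43 = (2*(-16))*43 = -32*43 = -1376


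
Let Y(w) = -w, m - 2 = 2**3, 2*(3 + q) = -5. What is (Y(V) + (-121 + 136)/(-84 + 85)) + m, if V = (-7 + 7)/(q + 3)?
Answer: 25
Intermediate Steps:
q = -11/2 (q = -3 + (1/2)*(-5) = -3 - 5/2 = -11/2 ≈ -5.5000)
V = 0 (V = (-7 + 7)/(-11/2 + 3) = 0/(-5/2) = 0*(-2/5) = 0)
m = 10 (m = 2 + 2**3 = 2 + 8 = 10)
(Y(V) + (-121 + 136)/(-84 + 85)) + m = (-1*0 + (-121 + 136)/(-84 + 85)) + 10 = (0 + 15/1) + 10 = (0 + 15*1) + 10 = (0 + 15) + 10 = 15 + 10 = 25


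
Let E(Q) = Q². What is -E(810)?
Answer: -656100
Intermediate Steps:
-E(810) = -1*810² = -1*656100 = -656100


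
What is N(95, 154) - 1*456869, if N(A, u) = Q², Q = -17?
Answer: -456580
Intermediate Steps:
N(A, u) = 289 (N(A, u) = (-17)² = 289)
N(95, 154) - 1*456869 = 289 - 1*456869 = 289 - 456869 = -456580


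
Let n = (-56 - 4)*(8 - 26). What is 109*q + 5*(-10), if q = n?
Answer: 117670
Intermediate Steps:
n = 1080 (n = -60*(-18) = 1080)
q = 1080
109*q + 5*(-10) = 109*1080 + 5*(-10) = 117720 - 50 = 117670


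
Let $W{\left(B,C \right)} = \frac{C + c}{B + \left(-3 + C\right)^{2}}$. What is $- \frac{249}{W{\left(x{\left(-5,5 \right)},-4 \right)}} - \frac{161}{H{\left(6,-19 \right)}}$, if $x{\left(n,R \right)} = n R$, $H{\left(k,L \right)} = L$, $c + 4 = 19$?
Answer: $- \frac{111773}{209} \approx -534.8$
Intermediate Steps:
$c = 15$ ($c = -4 + 19 = 15$)
$x{\left(n,R \right)} = R n$
$W{\left(B,C \right)} = \frac{15 + C}{B + \left(-3 + C\right)^{2}}$ ($W{\left(B,C \right)} = \frac{C + 15}{B + \left(-3 + C\right)^{2}} = \frac{15 + C}{B + \left(-3 + C\right)^{2}}$)
$- \frac{249}{W{\left(x{\left(-5,5 \right)},-4 \right)}} - \frac{161}{H{\left(6,-19 \right)}} = - \frac{249}{\frac{1}{5 \left(-5\right) + \left(-3 - 4\right)^{2}} \left(15 - 4\right)} - \frac{161}{-19} = - \frac{249}{\frac{1}{-25 + \left(-7\right)^{2}} \cdot 11} - - \frac{161}{19} = - \frac{249}{\frac{1}{-25 + 49} \cdot 11} + \frac{161}{19} = - \frac{249}{\frac{1}{24} \cdot 11} + \frac{161}{19} = - \frac{249}{\frac{11}{24}} + \frac{161}{19} = \left(-249\right) \frac{24}{11} + \frac{161}{19} = - \frac{5976}{11} + \frac{161}{19} = - \frac{111773}{209}$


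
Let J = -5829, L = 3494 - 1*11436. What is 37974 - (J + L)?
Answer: 51745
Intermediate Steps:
L = -7942 (L = 3494 - 11436 = -7942)
37974 - (J + L) = 37974 - (-5829 - 7942) = 37974 - 1*(-13771) = 37974 + 13771 = 51745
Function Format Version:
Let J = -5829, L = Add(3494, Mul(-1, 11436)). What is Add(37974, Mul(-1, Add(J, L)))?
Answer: 51745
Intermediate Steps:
L = -7942 (L = Add(3494, -11436) = -7942)
Add(37974, Mul(-1, Add(J, L))) = Add(37974, Mul(-1, Add(-5829, -7942))) = Add(37974, Mul(-1, -13771)) = Add(37974, 13771) = 51745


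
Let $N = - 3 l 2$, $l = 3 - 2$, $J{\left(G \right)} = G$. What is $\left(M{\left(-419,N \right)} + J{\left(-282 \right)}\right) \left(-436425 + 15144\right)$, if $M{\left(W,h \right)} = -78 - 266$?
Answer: $263721906$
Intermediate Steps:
$l = 1$ ($l = 3 - 2 = 1$)
$N = -6$ ($N = \left(-3\right) 1 \cdot 2 = \left(-3\right) 2 = -6$)
$M{\left(W,h \right)} = -344$ ($M{\left(W,h \right)} = -78 - 266 = -344$)
$\left(M{\left(-419,N \right)} + J{\left(-282 \right)}\right) \left(-436425 + 15144\right) = \left(-344 - 282\right) \left(-436425 + 15144\right) = \left(-626\right) \left(-421281\right) = 263721906$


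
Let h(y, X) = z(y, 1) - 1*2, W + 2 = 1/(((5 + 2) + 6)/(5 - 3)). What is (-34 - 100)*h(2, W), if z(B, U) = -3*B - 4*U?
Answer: 1608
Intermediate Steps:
z(B, U) = -4*U - 3*B
W = -24/13 (W = -2 + 1/(((5 + 2) + 6)/(5 - 3)) = -2 + 1/((7 + 6)/2) = -2 + 1/(13*(½)) = -2 + 1/(13/2) = -2 + 2/13 = -24/13 ≈ -1.8462)
h(y, X) = -6 - 3*y (h(y, X) = (-4*1 - 3*y) - 1*2 = (-4 - 3*y) - 2 = -6 - 3*y)
(-34 - 100)*h(2, W) = (-34 - 100)*(-6 - 3*2) = -134*(-6 - 6) = -134*(-12) = 1608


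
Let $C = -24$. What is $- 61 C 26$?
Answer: $38064$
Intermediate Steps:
$- 61 C 26 = \left(-61\right) \left(-24\right) 26 = 1464 \cdot 26 = 38064$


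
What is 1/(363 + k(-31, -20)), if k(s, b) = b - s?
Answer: 1/374 ≈ 0.0026738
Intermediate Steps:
1/(363 + k(-31, -20)) = 1/(363 + (-20 - 1*(-31))) = 1/(363 + (-20 + 31)) = 1/(363 + 11) = 1/374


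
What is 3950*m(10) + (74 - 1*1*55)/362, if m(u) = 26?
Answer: 37177419/362 ≈ 1.0270e+5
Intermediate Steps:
3950*m(10) + (74 - 1*1*55)/362 = 3950*26 + (74 - 1*1*55)/362 = 102700 + (74 - 1*55)*(1/362) = 102700 + (74 - 55)*(1/362) = 102700 + 19*(1/362) = 102700 + 19/362 = 37177419/362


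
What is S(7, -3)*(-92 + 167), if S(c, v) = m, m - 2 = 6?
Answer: 600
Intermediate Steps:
m = 8 (m = 2 + 6 = 8)
S(c, v) = 8
S(7, -3)*(-92 + 167) = 8*(-92 + 167) = 8*75 = 600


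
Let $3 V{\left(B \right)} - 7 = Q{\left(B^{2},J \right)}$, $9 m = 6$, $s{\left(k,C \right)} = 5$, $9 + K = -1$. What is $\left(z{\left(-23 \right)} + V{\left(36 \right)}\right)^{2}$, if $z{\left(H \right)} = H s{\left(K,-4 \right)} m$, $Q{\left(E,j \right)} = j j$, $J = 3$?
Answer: $\frac{45796}{9} \approx 5088.4$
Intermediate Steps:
$K = -10$ ($K = -9 - 1 = -10$)
$m = \frac{2}{3}$ ($m = \frac{1}{9} \cdot 6 = \frac{2}{3} \approx 0.66667$)
$Q{\left(E,j \right)} = j^{2}$
$V{\left(B \right)} = \frac{16}{3}$ ($V{\left(B \right)} = \frac{7}{3} + \frac{3^{2}}{3} = \frac{7}{3} + \frac{1}{3} \cdot 9 = \frac{7}{3} + 3 = \frac{16}{3}$)
$z{\left(H \right)} = \frac{10 H}{3}$ ($z{\left(H \right)} = H 5 \cdot \frac{2}{3} = 5 H \frac{2}{3} = \frac{10 H}{3}$)
$\left(z{\left(-23 \right)} + V{\left(36 \right)}\right)^{2} = \left(\frac{10}{3} \left(-23\right) + \frac{16}{3}\right)^{2} = \left(- \frac{230}{3} + \frac{16}{3}\right)^{2} = \left(- \frac{214}{3}\right)^{2} = \frac{45796}{9}$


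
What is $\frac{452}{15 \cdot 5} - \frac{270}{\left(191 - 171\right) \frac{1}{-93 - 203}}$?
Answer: $\frac{300152}{75} \approx 4002.0$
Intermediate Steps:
$\frac{452}{15 \cdot 5} - \frac{270}{\left(191 - 171\right) \frac{1}{-93 - 203}} = \frac{452}{75} - \frac{270}{20 \frac{1}{-296}} = 452 \cdot \frac{1}{75} - \frac{270}{20 \left(- \frac{1}{296}\right)} = \frac{452}{75} - \frac{270}{- \frac{5}{74}} = \frac{452}{75} - -3996 = \frac{452}{75} + 3996 = \frac{300152}{75}$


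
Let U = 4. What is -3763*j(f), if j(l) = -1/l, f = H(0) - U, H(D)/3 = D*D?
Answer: -3763/4 ≈ -940.75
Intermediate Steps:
H(D) = 3*D² (H(D) = 3*(D*D) = 3*D²)
f = -4 (f = 3*0² - 1*4 = 3*0 - 4 = 0 - 4 = -4)
-3763*j(f) = -(-3763)/(-4) = -(-3763)*(-1)/4 = -3763*¼ = -3763/4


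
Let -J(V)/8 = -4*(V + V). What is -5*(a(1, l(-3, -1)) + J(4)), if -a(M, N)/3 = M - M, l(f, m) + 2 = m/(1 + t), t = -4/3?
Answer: -1280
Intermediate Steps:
t = -4/3 (t = -4*1/3 = -4/3 ≈ -1.3333)
l(f, m) = -2 - 3*m (l(f, m) = -2 + m/(1 - 4/3) = -2 + m/(-1/3) = -2 + m*(-3) = -2 - 3*m)
a(M, N) = 0 (a(M, N) = -3*(M - M) = -3*0 = 0)
J(V) = 64*V (J(V) = -(-32)*(V + V) = -(-32)*2*V = -(-64)*V = 64*V)
-5*(a(1, l(-3, -1)) + J(4)) = -5*(0 + 64*4) = -5*(0 + 256) = -5*256 = -1280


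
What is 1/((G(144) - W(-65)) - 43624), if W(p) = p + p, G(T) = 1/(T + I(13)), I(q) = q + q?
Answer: -170/7393979 ≈ -2.2992e-5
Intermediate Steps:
I(q) = 2*q
G(T) = 1/(26 + T) (G(T) = 1/(T + 2*13) = 1/(T + 26) = 1/(26 + T))
W(p) = 2*p
1/((G(144) - W(-65)) - 43624) = 1/((1/(26 + 144) - 2*(-65)) - 43624) = 1/((1/170 - 1*(-130)) - 43624) = 1/((1/170 + 130) - 43624) = 1/(22101/170 - 43624) = 1/(-7393979/170) = -170/7393979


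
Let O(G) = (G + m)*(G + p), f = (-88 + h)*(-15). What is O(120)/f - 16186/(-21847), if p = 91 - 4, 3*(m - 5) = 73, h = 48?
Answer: 28543586/546175 ≈ 52.261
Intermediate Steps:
m = 88/3 (m = 5 + (1/3)*73 = 5 + 73/3 = 88/3 ≈ 29.333)
p = 87
f = 600 (f = (-88 + 48)*(-15) = -40*(-15) = 600)
O(G) = (87 + G)*(88/3 + G) (O(G) = (G + 88/3)*(G + 87) = (88/3 + G)*(87 + G) = (87 + G)*(88/3 + G))
O(120)/f - 16186/(-21847) = (2552 + 120**2 + (349/3)*120)/600 - 16186/(-21847) = (2552 + 14400 + 13960)*(1/600) - 16186*(-1/21847) = 30912*(1/600) + 16186/21847 = 1288/25 + 16186/21847 = 28543586/546175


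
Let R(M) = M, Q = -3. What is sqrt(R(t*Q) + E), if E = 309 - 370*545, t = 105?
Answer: 2*I*sqrt(50414) ≈ 449.06*I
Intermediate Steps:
E = -201341 (E = 309 - 201650 = -201341)
sqrt(R(t*Q) + E) = sqrt(105*(-3) - 201341) = sqrt(-315 - 201341) = sqrt(-201656) = 2*I*sqrt(50414)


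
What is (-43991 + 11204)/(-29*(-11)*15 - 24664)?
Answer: 32787/19879 ≈ 1.6493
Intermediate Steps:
(-43991 + 11204)/(-29*(-11)*15 - 24664) = -32787/(319*15 - 24664) = -32787/(4785 - 24664) = -32787/(-19879) = -32787*(-1/19879) = 32787/19879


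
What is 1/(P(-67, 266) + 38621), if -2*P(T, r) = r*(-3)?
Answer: 1/39020 ≈ 2.5628e-5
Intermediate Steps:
P(T, r) = 3*r/2 (P(T, r) = -r*(-3)/2 = -(-3)*r/2 = 3*r/2)
1/(P(-67, 266) + 38621) = 1/((3/2)*266 + 38621) = 1/(399 + 38621) = 1/39020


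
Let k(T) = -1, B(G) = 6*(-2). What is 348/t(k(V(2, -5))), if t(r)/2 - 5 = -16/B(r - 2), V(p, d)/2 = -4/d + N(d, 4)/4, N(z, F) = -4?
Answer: 522/19 ≈ 27.474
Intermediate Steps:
B(G) = -12
V(p, d) = -2 - 8/d (V(p, d) = 2*(-4/d - 4/4) = 2*(-4/d - 4*¼) = 2*(-4/d - 1) = 2*(-1 - 4/d) = -2 - 8/d)
t(r) = 38/3 (t(r) = 10 + 2*(-16/(-12)) = 10 + 2*(-16*(-1/12)) = 10 + 2*(4/3) = 10 + 8/3 = 38/3)
348/t(k(V(2, -5))) = 348/(38/3) = 348*(3/38) = 522/19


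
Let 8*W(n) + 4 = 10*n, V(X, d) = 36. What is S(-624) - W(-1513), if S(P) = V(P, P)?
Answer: 7711/4 ≈ 1927.8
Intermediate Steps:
S(P) = 36
W(n) = -1/2 + 5*n/4 (W(n) = -1/2 + (10*n)/8 = -1/2 + 5*n/4)
S(-624) - W(-1513) = 36 - (-1/2 + (5/4)*(-1513)) = 36 - (-1/2 - 7565/4) = 36 - 1*(-7567/4) = 36 + 7567/4 = 7711/4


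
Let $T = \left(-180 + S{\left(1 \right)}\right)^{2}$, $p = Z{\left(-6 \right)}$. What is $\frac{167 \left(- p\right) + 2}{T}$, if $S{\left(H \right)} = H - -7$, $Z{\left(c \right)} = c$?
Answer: $\frac{251}{7396} \approx 0.033937$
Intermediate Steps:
$S{\left(H \right)} = 7 + H$ ($S{\left(H \right)} = H + 7 = 7 + H$)
$p = -6$
$T = 29584$ ($T = \left(-180 + \left(7 + 1\right)\right)^{2} = \left(-180 + 8\right)^{2} = \left(-172\right)^{2} = 29584$)
$\frac{167 \left(- p\right) + 2}{T} = \frac{167 \left(\left(-1\right) \left(-6\right)\right) + 2}{29584} = \left(167 \cdot 6 + 2\right) \frac{1}{29584} = \left(1002 + 2\right) \frac{1}{29584} = 1004 \cdot \frac{1}{29584} = \frac{251}{7396}$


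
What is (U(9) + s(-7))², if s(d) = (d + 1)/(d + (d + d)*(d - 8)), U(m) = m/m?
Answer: 38809/41209 ≈ 0.94176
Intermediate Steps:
U(m) = 1
s(d) = (1 + d)/(d + 2*d*(-8 + d)) (s(d) = (1 + d)/(d + (2*d)*(-8 + d)) = (1 + d)/(d + 2*d*(-8 + d)))
(U(9) + s(-7))² = (1 + (1 - 7)/((-7)*(-15 + 2*(-7))))² = (1 - ⅐*(-6)/(-15 - 14))² = (1 - ⅐*(-6)/(-29))² = (1 - ⅐*(-1/29)*(-6))² = (1 - 6/203)² = (197/203)² = 38809/41209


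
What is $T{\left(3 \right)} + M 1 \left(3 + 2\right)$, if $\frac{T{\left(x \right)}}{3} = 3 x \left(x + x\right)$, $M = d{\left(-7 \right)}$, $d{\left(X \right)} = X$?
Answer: $127$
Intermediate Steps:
$M = -7$
$T{\left(x \right)} = 18 x^{2}$ ($T{\left(x \right)} = 3 \cdot 3 x \left(x + x\right) = 3 \cdot 3 x 2 x = 3 \cdot 6 x^{2} = 18 x^{2}$)
$T{\left(3 \right)} + M 1 \left(3 + 2\right) = 18 \cdot 3^{2} - 7 \cdot 1 \left(3 + 2\right) = 18 \cdot 9 - 7 \cdot 1 \cdot 5 = 162 - 35 = 127$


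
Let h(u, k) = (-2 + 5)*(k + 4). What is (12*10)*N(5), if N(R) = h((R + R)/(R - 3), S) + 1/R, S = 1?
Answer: 1824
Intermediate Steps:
h(u, k) = 12 + 3*k (h(u, k) = 3*(4 + k) = 12 + 3*k)
N(R) = 15 + 1/R (N(R) = (12 + 3*1) + 1/R = (12 + 3) + 1/R = 15 + 1/R)
(12*10)*N(5) = (12*10)*(15 + 1/5) = 120*(15 + ⅕) = 120*(76/5) = 1824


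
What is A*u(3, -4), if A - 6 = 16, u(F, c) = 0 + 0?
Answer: 0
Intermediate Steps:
u(F, c) = 0
A = 22 (A = 6 + 16 = 22)
A*u(3, -4) = 22*0 = 0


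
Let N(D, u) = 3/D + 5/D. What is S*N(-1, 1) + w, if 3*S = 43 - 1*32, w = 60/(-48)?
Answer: -367/12 ≈ -30.583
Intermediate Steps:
w = -5/4 (w = 60*(-1/48) = -5/4 ≈ -1.2500)
N(D, u) = 8/D
S = 11/3 (S = (43 - 1*32)/3 = (43 - 32)/3 = (⅓)*11 = 11/3 ≈ 3.6667)
S*N(-1, 1) + w = 11*(8/(-1))/3 - 5/4 = 11*(8*(-1))/3 - 5/4 = (11/3)*(-8) - 5/4 = -88/3 - 5/4 = -367/12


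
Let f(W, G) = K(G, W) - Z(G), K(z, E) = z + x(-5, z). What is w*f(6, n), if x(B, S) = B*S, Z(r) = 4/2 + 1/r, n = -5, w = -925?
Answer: -16835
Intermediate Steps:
Z(r) = 2 + 1/r (Z(r) = 4*(½) + 1/r = 2 + 1/r)
K(z, E) = -4*z (K(z, E) = z - 5*z = -4*z)
f(W, G) = -2 - 1/G - 4*G (f(W, G) = -4*G - (2 + 1/G) = -4*G + (-2 - 1/G) = -2 - 1/G - 4*G)
w*f(6, n) = -925*(-2 - 1/(-5) - 4*(-5)) = -925*(-2 - 1*(-⅕) + 20) = -925*(-2 + ⅕ + 20) = -925*91/5 = -16835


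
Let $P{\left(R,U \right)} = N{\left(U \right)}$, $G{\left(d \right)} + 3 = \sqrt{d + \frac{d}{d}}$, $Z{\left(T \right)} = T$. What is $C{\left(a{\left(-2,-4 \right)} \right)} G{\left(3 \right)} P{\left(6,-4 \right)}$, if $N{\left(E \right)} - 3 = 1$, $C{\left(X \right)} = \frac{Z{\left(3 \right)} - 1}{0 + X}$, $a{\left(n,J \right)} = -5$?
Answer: $\frac{8}{5} \approx 1.6$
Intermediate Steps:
$C{\left(X \right)} = \frac{2}{X}$ ($C{\left(X \right)} = \frac{3 - 1}{0 + X} = \frac{2}{X}$)
$N{\left(E \right)} = 4$ ($N{\left(E \right)} = 3 + 1 = 4$)
$G{\left(d \right)} = -3 + \sqrt{1 + d}$ ($G{\left(d \right)} = -3 + \sqrt{d + \frac{d}{d}} = -3 + \sqrt{d + 1} = -3 + \sqrt{1 + d}$)
$P{\left(R,U \right)} = 4$
$C{\left(a{\left(-2,-4 \right)} \right)} G{\left(3 \right)} P{\left(6,-4 \right)} = \frac{2}{-5} \left(-3 + \sqrt{1 + 3}\right) 4 = 2 \left(- \frac{1}{5}\right) \left(-3 + \sqrt{4}\right) 4 = - \frac{2 \left(-3 + 2\right)}{5} \cdot 4 = \left(- \frac{2}{5}\right) \left(-1\right) 4 = \frac{2}{5} \cdot 4 = \frac{8}{5}$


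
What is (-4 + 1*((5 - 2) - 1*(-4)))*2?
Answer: 6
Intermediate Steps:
(-4 + 1*((5 - 2) - 1*(-4)))*2 = (-4 + 1*(3 + 4))*2 = (-4 + 1*7)*2 = (-4 + 7)*2 = 3*2 = 6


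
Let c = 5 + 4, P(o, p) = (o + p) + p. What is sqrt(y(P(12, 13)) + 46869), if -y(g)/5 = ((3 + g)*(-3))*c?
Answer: 2*sqrt(13101) ≈ 228.92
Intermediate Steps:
P(o, p) = o + 2*p
c = 9
y(g) = 405 + 135*g (y(g) = -5*(3 + g)*(-3)*9 = -5*(-9 - 3*g)*9 = -5*(-81 - 27*g) = 405 + 135*g)
sqrt(y(P(12, 13)) + 46869) = sqrt((405 + 135*(12 + 2*13)) + 46869) = sqrt((405 + 135*(12 + 26)) + 46869) = sqrt((405 + 135*38) + 46869) = sqrt((405 + 5130) + 46869) = sqrt(5535 + 46869) = sqrt(52404) = 2*sqrt(13101)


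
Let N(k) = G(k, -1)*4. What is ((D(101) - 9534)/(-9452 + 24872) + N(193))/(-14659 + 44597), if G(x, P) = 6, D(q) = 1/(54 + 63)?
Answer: 42183883/54012343320 ≈ 0.00078100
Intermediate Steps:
D(q) = 1/117
N(k) = 24 (N(k) = 6*4 = 24)
((D(101) - 9534)/(-9452 + 24872) + N(193))/(-14659 + 44597) = ((1/117 - 9534)/(-9452 + 24872) + 24)/(-14659 + 44597) = (-1115477/117/15420 + 24)/29938 = (-1115477/117*1/15420 + 24)*(1/29938) = (-1115477/1804140 + 24)*(1/29938) = (42183883/1804140)*(1/29938) = 42183883/54012343320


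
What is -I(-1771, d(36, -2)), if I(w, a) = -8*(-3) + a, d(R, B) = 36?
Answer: -60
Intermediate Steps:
I(w, a) = 24 + a
-I(-1771, d(36, -2)) = -(24 + 36) = -1*60 = -60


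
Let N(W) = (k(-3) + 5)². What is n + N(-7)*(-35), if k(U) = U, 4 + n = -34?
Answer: -178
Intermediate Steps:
n = -38 (n = -4 - 34 = -38)
N(W) = 4 (N(W) = (-3 + 5)² = 2² = 4)
n + N(-7)*(-35) = -38 + 4*(-35) = -38 - 140 = -178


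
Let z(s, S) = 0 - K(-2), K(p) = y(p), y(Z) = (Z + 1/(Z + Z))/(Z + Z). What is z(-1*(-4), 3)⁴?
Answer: 6561/65536 ≈ 0.10011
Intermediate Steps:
y(Z) = (Z + 1/(2*Z))/(2*Z) (y(Z) = (Z + 1/(2*Z))/((2*Z)) = (Z + 1/(2*Z))*(1/(2*Z)) = (Z + 1/(2*Z))/(2*Z))
K(p) = ½ + 1/(4*p²)
z(s, S) = -9/16 (z(s, S) = 0 - (½ + (¼)/(-2)²) = 0 - (½ + (¼)*(¼)) = 0 - (½ + 1/16) = 0 - 1*9/16 = 0 - 9/16 = -9/16)
z(-1*(-4), 3)⁴ = (-9/16)⁴ = 6561/65536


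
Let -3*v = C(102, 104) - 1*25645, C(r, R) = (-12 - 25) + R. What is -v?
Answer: -8526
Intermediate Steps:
C(r, R) = -37 + R
v = 8526 (v = -((-37 + 104) - 1*25645)/3 = -(67 - 25645)/3 = -1/3*(-25578) = 8526)
-v = -1*8526 = -8526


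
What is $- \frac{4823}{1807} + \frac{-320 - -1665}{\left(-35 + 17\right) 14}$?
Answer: $- \frac{280447}{35028} \approx -8.0064$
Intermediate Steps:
$- \frac{4823}{1807} + \frac{-320 - -1665}{\left(-35 + 17\right) 14} = \left(-4823\right) \frac{1}{1807} + \frac{-320 + 1665}{\left(-18\right) 14} = - \frac{371}{139} + \frac{1345}{-252} = - \frac{371}{139} + 1345 \left(- \frac{1}{252}\right) = - \frac{371}{139} - \frac{1345}{252} = - \frac{280447}{35028}$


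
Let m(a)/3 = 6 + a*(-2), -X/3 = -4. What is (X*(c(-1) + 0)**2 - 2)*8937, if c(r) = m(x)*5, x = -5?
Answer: 6177236526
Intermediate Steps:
X = 12 (X = -3*(-4) = 12)
m(a) = 18 - 6*a (m(a) = 3*(6 + a*(-2)) = 3*(6 - 2*a) = 18 - 6*a)
c(r) = 240 (c(r) = (18 - 6*(-5))*5 = (18 + 30)*5 = 48*5 = 240)
(X*(c(-1) + 0)**2 - 2)*8937 = (12*(240 + 0)**2 - 2)*8937 = (12*240**2 - 2)*8937 = (12*57600 - 2)*8937 = (691200 - 2)*8937 = 691198*8937 = 6177236526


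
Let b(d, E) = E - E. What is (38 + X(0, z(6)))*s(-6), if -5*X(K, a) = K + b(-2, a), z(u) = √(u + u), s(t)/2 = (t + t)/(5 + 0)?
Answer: -912/5 ≈ -182.40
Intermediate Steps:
b(d, E) = 0
s(t) = 4*t/5 (s(t) = 2*((t + t)/(5 + 0)) = 2*((2*t)/5) = 2*((2*t)*(⅕)) = 2*(2*t/5) = 4*t/5)
z(u) = √2*√u (z(u) = √(2*u) = √2*√u)
X(K, a) = -K/5 (X(K, a) = -(K + 0)/5 = -K/5)
(38 + X(0, z(6)))*s(-6) = (38 - ⅕*0)*((⅘)*(-6)) = (38 + 0)*(-24/5) = 38*(-24/5) = -912/5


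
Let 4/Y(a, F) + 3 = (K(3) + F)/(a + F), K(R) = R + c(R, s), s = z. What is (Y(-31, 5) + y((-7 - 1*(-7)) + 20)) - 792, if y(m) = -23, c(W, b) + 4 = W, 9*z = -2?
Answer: -69379/85 ≈ -816.22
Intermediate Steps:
z = -2/9 (z = (1/9)*(-2) = -2/9 ≈ -0.22222)
s = -2/9 ≈ -0.22222
c(W, b) = -4 + W
K(R) = -4 + 2*R (K(R) = R + (-4 + R) = -4 + 2*R)
Y(a, F) = 4/(-3 + (2 + F)/(F + a)) (Y(a, F) = 4/(-3 + ((-4 + 2*3) + F)/(a + F)) = 4/(-3 + ((-4 + 6) + F)/(F + a)) = 4/(-3 + (2 + F)/(F + a)))
(Y(-31, 5) + y((-7 - 1*(-7)) + 20)) - 792 = (4*(-1*5 - 1*(-31))/(-2 + 2*5 + 3*(-31)) - 23) - 792 = (4*(-5 + 31)/(-2 + 10 - 93) - 23) - 792 = (4*26/(-85) - 23) - 792 = (4*(-1/85)*26 - 23) - 792 = (-104/85 - 23) - 792 = -2059/85 - 792 = -69379/85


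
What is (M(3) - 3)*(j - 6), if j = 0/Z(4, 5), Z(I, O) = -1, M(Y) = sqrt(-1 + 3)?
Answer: 18 - 6*sqrt(2) ≈ 9.5147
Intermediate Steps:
M(Y) = sqrt(2)
j = 0 (j = 0/(-1) = 0*(-1) = 0)
(M(3) - 3)*(j - 6) = (sqrt(2) - 3)*(0 - 6) = (-3 + sqrt(2))*(-6) = 18 - 6*sqrt(2)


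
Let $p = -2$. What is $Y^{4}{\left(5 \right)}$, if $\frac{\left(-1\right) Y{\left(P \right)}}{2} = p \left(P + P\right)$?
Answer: $2560000$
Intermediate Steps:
$Y{\left(P \right)} = 8 P$ ($Y{\left(P \right)} = - 2 \left(- 2 \left(P + P\right)\right) = - 2 \left(- 2 \cdot 2 P\right) = - 2 \left(- 4 P\right) = 8 P$)
$Y^{4}{\left(5 \right)} = \left(8 \cdot 5\right)^{4} = 40^{4} = 2560000$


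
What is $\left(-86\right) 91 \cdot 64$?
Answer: $-500864$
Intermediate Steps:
$\left(-86\right) 91 \cdot 64 = \left(-7826\right) 64 = -500864$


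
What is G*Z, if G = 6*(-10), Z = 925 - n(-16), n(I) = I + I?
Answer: -57420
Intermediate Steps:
n(I) = 2*I
Z = 957 (Z = 925 - 2*(-16) = 925 - 1*(-32) = 925 + 32 = 957)
G = -60
G*Z = -60*957 = -57420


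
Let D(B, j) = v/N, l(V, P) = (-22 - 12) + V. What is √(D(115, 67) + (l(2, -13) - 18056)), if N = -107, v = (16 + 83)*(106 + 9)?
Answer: I*√208307707/107 ≈ 134.89*I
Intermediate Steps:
v = 11385 (v = 99*115 = 11385)
l(V, P) = -34 + V
D(B, j) = -11385/107 (D(B, j) = 11385/(-107) = 11385*(-1/107) = -11385/107)
√(D(115, 67) + (l(2, -13) - 18056)) = √(-11385/107 + ((-34 + 2) - 18056)) = √(-11385/107 + (-32 - 18056)) = √(-11385/107 - 18088) = √(-1946801/107) = I*√208307707/107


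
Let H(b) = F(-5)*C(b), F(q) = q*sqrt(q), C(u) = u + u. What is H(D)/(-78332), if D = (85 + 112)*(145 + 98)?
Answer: 239355*I*sqrt(5)/39166 ≈ 13.665*I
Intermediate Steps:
C(u) = 2*u
F(q) = q**(3/2)
D = 47871 (D = 197*243 = 47871)
H(b) = -10*I*b*sqrt(5) (H(b) = (-5)**(3/2)*(2*b) = (-5*I*sqrt(5))*(2*b) = -10*I*b*sqrt(5))
H(D)/(-78332) = -10*I*47871*sqrt(5)/(-78332) = -478710*I*sqrt(5)*(-1/78332) = 239355*I*sqrt(5)/39166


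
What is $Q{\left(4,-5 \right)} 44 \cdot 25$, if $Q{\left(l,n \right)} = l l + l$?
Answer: $22000$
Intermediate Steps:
$Q{\left(l,n \right)} = l + l^{2}$ ($Q{\left(l,n \right)} = l^{2} + l = l + l^{2}$)
$Q{\left(4,-5 \right)} 44 \cdot 25 = 4 \left(1 + 4\right) 44 \cdot 25 = 4 \cdot 5 \cdot 44 \cdot 25 = 20 \cdot 44 \cdot 25 = 880 \cdot 25 = 22000$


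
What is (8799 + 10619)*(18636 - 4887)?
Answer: 266978082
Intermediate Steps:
(8799 + 10619)*(18636 - 4887) = 19418*13749 = 266978082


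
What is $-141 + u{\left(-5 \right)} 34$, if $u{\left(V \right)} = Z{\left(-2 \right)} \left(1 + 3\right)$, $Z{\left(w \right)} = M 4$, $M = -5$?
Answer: $-2861$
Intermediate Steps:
$Z{\left(w \right)} = -20$ ($Z{\left(w \right)} = \left(-5\right) 4 = -20$)
$u{\left(V \right)} = -80$ ($u{\left(V \right)} = - 20 \left(1 + 3\right) = \left(-20\right) 4 = -80$)
$-141 + u{\left(-5 \right)} 34 = -141 - 2720 = -2861$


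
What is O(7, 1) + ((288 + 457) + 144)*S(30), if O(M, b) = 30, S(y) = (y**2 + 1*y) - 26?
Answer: 803686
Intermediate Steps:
S(y) = -26 + y + y**2 (S(y) = (y**2 + y) - 26 = (y + y**2) - 26 = -26 + y + y**2)
O(7, 1) + ((288 + 457) + 144)*S(30) = 30 + ((288 + 457) + 144)*(-26 + 30 + 30**2) = 30 + (745 + 144)*(-26 + 30 + 900) = 30 + 889*904 = 30 + 803656 = 803686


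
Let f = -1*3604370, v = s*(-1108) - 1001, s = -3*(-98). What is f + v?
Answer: -3931123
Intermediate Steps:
s = 294
v = -326753 (v = 294*(-1108) - 1001 = -325752 - 1001 = -326753)
f = -3604370
f + v = -3604370 - 326753 = -3931123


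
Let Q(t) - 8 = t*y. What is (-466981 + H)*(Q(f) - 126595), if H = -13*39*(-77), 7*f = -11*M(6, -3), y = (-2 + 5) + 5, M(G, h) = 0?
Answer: 54171893954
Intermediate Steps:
y = 8 (y = 3 + 5 = 8)
f = 0 (f = (-11*0)/7 = (1/7)*0 = 0)
H = 39039 (H = -507*(-77) = 39039)
Q(t) = 8 + 8*t (Q(t) = 8 + t*8 = 8 + 8*t)
(-466981 + H)*(Q(f) - 126595) = (-466981 + 39039)*((8 + 8*0) - 126595) = -427942*((8 + 0) - 126595) = -427942*(8 - 126595) = -427942*(-126587) = 54171893954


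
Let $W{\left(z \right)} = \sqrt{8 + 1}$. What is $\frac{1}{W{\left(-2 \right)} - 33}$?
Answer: $- \frac{1}{30} \approx -0.033333$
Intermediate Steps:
$W{\left(z \right)} = 3$ ($W{\left(z \right)} = \sqrt{9} = 3$)
$\frac{1}{W{\left(-2 \right)} - 33} = \frac{1}{3 - 33} = \frac{1}{-30} = - \frac{1}{30}$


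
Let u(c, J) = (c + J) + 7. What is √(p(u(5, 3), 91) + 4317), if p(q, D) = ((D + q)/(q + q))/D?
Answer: √8043614670/1365 ≈ 65.704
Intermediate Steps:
u(c, J) = 7 + J + c (u(c, J) = (J + c) + 7 = 7 + J + c)
p(q, D) = (D + q)/(2*D*q) (p(q, D) = ((D + q)/((2*q)))/D = ((D + q)*(1/(2*q)))/D = ((D + q)/(2*q))/D = (D + q)/(2*D*q))
√(p(u(5, 3), 91) + 4317) = √((½)*(91 + (7 + 3 + 5))/(91*(7 + 3 + 5)) + 4317) = √((½)*(1/91)*(91 + 15)/15 + 4317) = √((½)*(1/91)*(1/15)*106 + 4317) = √(53/1365 + 4317) = √(5892758/1365) = √8043614670/1365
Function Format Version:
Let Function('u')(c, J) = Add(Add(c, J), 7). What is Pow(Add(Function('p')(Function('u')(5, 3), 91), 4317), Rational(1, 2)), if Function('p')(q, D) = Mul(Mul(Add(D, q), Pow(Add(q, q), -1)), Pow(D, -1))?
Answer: Mul(Rational(1, 1365), Pow(8043614670, Rational(1, 2))) ≈ 65.704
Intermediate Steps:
Function('u')(c, J) = Add(7, J, c) (Function('u')(c, J) = Add(Add(J, c), 7) = Add(7, J, c))
Function('p')(q, D) = Mul(Rational(1, 2), Pow(D, -1), Pow(q, -1), Add(D, q)) (Function('p')(q, D) = Mul(Mul(Add(D, q), Pow(Mul(2, q), -1)), Pow(D, -1)) = Mul(Mul(Add(D, q), Mul(Rational(1, 2), Pow(q, -1))), Pow(D, -1)) = Mul(Mul(Rational(1, 2), Pow(q, -1), Add(D, q)), Pow(D, -1)) = Mul(Rational(1, 2), Pow(D, -1), Pow(q, -1), Add(D, q)))
Pow(Add(Function('p')(Function('u')(5, 3), 91), 4317), Rational(1, 2)) = Pow(Add(Mul(Rational(1, 2), Pow(91, -1), Pow(Add(7, 3, 5), -1), Add(91, Add(7, 3, 5))), 4317), Rational(1, 2)) = Pow(Add(Mul(Rational(1, 2), Rational(1, 91), Pow(15, -1), Add(91, 15)), 4317), Rational(1, 2)) = Pow(Add(Mul(Rational(1, 2), Rational(1, 91), Rational(1, 15), 106), 4317), Rational(1, 2)) = Pow(Add(Rational(53, 1365), 4317), Rational(1, 2)) = Pow(Rational(5892758, 1365), Rational(1, 2)) = Mul(Rational(1, 1365), Pow(8043614670, Rational(1, 2)))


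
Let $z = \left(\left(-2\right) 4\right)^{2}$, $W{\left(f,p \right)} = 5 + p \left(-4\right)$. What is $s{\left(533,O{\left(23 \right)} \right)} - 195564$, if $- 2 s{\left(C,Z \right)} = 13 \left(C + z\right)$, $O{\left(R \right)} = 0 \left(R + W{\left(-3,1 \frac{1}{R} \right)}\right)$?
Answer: $- \frac{398889}{2} \approx -1.9944 \cdot 10^{5}$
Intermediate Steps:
$W{\left(f,p \right)} = 5 - 4 p$
$O{\left(R \right)} = 0$ ($O{\left(R \right)} = 0 \left(R + \left(5 - 4 \cdot 1 \frac{1}{R}\right)\right) = 0 \left(R + \left(5 - \frac{4}{R}\right)\right) = 0 \left(5 + R - \frac{4}{R}\right) = 0$)
$z = 64$ ($z = \left(-8\right)^{2} = 64$)
$s{\left(C,Z \right)} = -416 - \frac{13 C}{2}$ ($s{\left(C,Z \right)} = - \frac{13 \left(C + 64\right)}{2} = - \frac{13 \left(64 + C\right)}{2} = - \frac{832 + 13 C}{2} = -416 - \frac{13 C}{2}$)
$s{\left(533,O{\left(23 \right)} \right)} - 195564 = \left(-416 - \frac{6929}{2}\right) - 195564 = - \frac{7761}{2} - 195564 = - \frac{398889}{2}$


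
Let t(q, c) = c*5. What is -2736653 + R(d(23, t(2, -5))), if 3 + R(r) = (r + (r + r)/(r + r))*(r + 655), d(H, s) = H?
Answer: -2720384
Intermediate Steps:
t(q, c) = 5*c
R(r) = -3 + (1 + r)*(655 + r) (R(r) = -3 + (r + (r + r)/(r + r))*(r + 655) = -3 + (r + (2*r)/((2*r)))*(655 + r) = -3 + (r + (2*r)*(1/(2*r)))*(655 + r) = -3 + (r + 1)*(655 + r) = -3 + (1 + r)*(655 + r))
-2736653 + R(d(23, t(2, -5))) = -2736653 + (652 + 23² + 656*23) = -2736653 + (652 + 529 + 15088) = -2736653 + 16269 = -2720384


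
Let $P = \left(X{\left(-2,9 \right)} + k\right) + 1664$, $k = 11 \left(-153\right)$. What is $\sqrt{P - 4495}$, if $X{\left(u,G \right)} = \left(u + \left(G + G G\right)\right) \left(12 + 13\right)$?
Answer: $i \sqrt{2314} \approx 48.104 i$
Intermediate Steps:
$k = -1683$
$X{\left(u,G \right)} = 25 G + 25 u + 25 G^{2}$ ($X{\left(u,G \right)} = \left(u + \left(G + G^{2}\right)\right) 25 = \left(G + u + G^{2}\right) 25 = 25 G + 25 u + 25 G^{2}$)
$P = 2181$ ($P = \left(\left(25 \cdot 9 + 25 \left(-2\right) + 25 \cdot 9^{2}\right) - 1683\right) + 1664 = \left(\left(225 - 50 + 25 \cdot 81\right) - 1683\right) + 1664 = \left(\left(225 - 50 + 2025\right) - 1683\right) + 1664 = \left(2200 - 1683\right) + 1664 = 517 + 1664 = 2181$)
$\sqrt{P - 4495} = \sqrt{2181 - 4495} = \sqrt{-2314} = i \sqrt{2314}$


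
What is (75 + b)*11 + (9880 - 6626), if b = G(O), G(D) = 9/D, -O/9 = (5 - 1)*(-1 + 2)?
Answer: 16305/4 ≈ 4076.3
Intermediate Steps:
O = -36 (O = -9*(5 - 1)*(-1 + 2) = -36 ≈ -36.000)
b = -1/4 (b = 9/(-36) = 9*(-1/36) = -1/4 ≈ -0.25000)
(75 + b)*11 + (9880 - 6626) = (75 - 1/4)*11 + (9880 - 6626) = (299/4)*11 + 3254 = 3289/4 + 3254 = 16305/4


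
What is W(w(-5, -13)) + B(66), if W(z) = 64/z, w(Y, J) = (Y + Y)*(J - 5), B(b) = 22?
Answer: 1006/45 ≈ 22.356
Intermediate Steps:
w(Y, J) = 2*Y*(-5 + J) (w(Y, J) = (2*Y)*(-5 + J) = 2*Y*(-5 + J))
W(w(-5, -13)) + B(66) = 64/((2*(-5)*(-5 - 13))) + 22 = 64/((2*(-5)*(-18))) + 22 = 64/180 + 22 = 64*(1/180) + 22 = 16/45 + 22 = 1006/45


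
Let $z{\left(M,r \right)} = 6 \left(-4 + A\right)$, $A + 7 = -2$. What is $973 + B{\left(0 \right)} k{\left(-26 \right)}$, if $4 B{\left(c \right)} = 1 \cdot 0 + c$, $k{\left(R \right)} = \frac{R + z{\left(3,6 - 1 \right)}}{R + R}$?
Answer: $973$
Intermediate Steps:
$A = -9$ ($A = -7 - 2 = -9$)
$z{\left(M,r \right)} = -78$ ($z{\left(M,r \right)} = 6 \left(-4 - 9\right) = 6 \left(-13\right) = -78$)
$k{\left(R \right)} = \frac{-78 + R}{2 R}$ ($k{\left(R \right)} = \frac{R - 78}{R + R} = \frac{-78 + R}{2 R}$)
$B{\left(c \right)} = \frac{c}{4}$ ($B{\left(c \right)} = \frac{1 \cdot 0 + c}{4} = \frac{0 + c}{4} = \frac{c}{4}$)
$973 + B{\left(0 \right)} k{\left(-26 \right)} = 973 + \frac{1}{4} \cdot 0 \frac{-78 - 26}{2 \left(-26\right)} = 973 + 0 \cdot \frac{1}{2} \left(- \frac{1}{26}\right) \left(-104\right) = 973 + 0 \cdot 2 = 973 + 0 = 973$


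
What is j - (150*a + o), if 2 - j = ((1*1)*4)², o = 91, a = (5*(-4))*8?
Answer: 23895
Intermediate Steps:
a = -160 (a = -20*8 = -160)
j = -14 (j = 2 - ((1*1)*4)² = 2 - (1*4)² = 2 - 1*4² = 2 - 1*16 = 2 - 16 = -14)
j - (150*a + o) = -14 - (150*(-160) + 91) = -14 - (-24000 + 91) = -14 - 1*(-23909) = -14 + 23909 = 23895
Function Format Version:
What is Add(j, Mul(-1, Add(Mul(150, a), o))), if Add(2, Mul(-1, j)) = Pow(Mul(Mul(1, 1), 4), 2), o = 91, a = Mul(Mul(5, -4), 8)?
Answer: 23895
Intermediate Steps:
a = -160 (a = Mul(-20, 8) = -160)
j = -14 (j = Add(2, Mul(-1, Pow(Mul(Mul(1, 1), 4), 2))) = Add(2, Mul(-1, Pow(Mul(1, 4), 2))) = Add(2, Mul(-1, Pow(4, 2))) = Add(2, Mul(-1, 16)) = Add(2, -16) = -14)
Add(j, Mul(-1, Add(Mul(150, a), o))) = Add(-14, Mul(-1, Add(Mul(150, -160), 91))) = Add(-14, Mul(-1, Add(-24000, 91))) = Add(-14, Mul(-1, -23909)) = Add(-14, 23909) = 23895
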